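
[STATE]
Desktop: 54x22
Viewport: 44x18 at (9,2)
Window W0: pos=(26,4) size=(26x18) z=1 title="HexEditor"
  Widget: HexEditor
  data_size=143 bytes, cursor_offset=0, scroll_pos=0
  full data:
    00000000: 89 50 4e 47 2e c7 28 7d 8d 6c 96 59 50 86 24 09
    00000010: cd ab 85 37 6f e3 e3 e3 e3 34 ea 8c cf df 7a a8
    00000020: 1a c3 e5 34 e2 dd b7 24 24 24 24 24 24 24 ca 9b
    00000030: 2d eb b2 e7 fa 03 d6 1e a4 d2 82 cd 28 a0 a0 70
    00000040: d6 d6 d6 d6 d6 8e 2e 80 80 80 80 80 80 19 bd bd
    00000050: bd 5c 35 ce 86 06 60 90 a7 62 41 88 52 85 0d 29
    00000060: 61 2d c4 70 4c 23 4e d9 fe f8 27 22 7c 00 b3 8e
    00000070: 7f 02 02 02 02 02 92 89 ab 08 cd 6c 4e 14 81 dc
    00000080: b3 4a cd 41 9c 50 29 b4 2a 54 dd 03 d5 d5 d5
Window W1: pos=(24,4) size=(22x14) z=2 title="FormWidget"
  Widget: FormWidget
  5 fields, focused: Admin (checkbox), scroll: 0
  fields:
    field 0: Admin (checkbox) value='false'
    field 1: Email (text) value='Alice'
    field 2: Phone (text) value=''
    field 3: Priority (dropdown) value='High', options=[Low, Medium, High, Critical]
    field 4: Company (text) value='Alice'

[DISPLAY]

                                            
                                            
               ┏━━━━━━━━━━━━━━━━━━━━┓━━━━━┓ 
               ┃ FormWidget         ┃     ┃ 
               ┠────────────────────┨─────┨ 
               ┃> Admin:      [ ]   ┃47 2e┃ 
               ┃  Email:      [Alic]┃37 6f┃ 
               ┃  Phone:      [    ]┃34 e2┃ 
               ┃  Priority:   [Hig▼]┃e7 fa┃ 
               ┃  Company:    [Alic]┃d6 d6┃ 
               ┃                    ┃ce 86┃ 
               ┃                    ┃70 4c┃ 
               ┃                    ┃02 02┃ 
               ┃                    ┃41 9c┃ 
               ┃                    ┃     ┃ 
               ┗━━━━━━━━━━━━━━━━━━━━┛     ┃ 
                 ┃                        ┃ 
                 ┃                        ┃ 


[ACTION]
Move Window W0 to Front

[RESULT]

                                            
                                            
               ┏━┏━━━━━━━━━━━━━━━━━━━━━━━━┓ 
               ┃ ┃ HexEditor              ┃ 
               ┠─┠────────────────────────┨ 
               ┃>┃00000000  89 50 4e 47 2e┃ 
               ┃ ┃00000010  cd ab 85 37 6f┃ 
               ┃ ┃00000020  1a c3 e5 34 e2┃ 
               ┃ ┃00000030  2d eb b2 e7 fa┃ 
               ┃ ┃00000040  d6 d6 d6 d6 d6┃ 
               ┃ ┃00000050  bd 5c 35 ce 86┃ 
               ┃ ┃00000060  61 2d c4 70 4c┃ 
               ┃ ┃00000070  7f 02 02 02 02┃ 
               ┃ ┃00000080  b3 4a cd 41 9c┃ 
               ┃ ┃                        ┃ 
               ┗━┃                        ┃ 
                 ┃                        ┃ 
                 ┃                        ┃ 


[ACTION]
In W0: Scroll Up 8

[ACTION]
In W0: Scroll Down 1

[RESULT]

                                            
                                            
               ┏━┏━━━━━━━━━━━━━━━━━━━━━━━━┓ 
               ┃ ┃ HexEditor              ┃ 
               ┠─┠────────────────────────┨ 
               ┃>┃00000010  cd ab 85 37 6f┃ 
               ┃ ┃00000020  1a c3 e5 34 e2┃ 
               ┃ ┃00000030  2d eb b2 e7 fa┃ 
               ┃ ┃00000040  d6 d6 d6 d6 d6┃ 
               ┃ ┃00000050  bd 5c 35 ce 86┃ 
               ┃ ┃00000060  61 2d c4 70 4c┃ 
               ┃ ┃00000070  7f 02 02 02 02┃ 
               ┃ ┃00000080  b3 4a cd 41 9c┃ 
               ┃ ┃                        ┃ 
               ┃ ┃                        ┃ 
               ┗━┃                        ┃ 
                 ┃                        ┃ 
                 ┃                        ┃ 


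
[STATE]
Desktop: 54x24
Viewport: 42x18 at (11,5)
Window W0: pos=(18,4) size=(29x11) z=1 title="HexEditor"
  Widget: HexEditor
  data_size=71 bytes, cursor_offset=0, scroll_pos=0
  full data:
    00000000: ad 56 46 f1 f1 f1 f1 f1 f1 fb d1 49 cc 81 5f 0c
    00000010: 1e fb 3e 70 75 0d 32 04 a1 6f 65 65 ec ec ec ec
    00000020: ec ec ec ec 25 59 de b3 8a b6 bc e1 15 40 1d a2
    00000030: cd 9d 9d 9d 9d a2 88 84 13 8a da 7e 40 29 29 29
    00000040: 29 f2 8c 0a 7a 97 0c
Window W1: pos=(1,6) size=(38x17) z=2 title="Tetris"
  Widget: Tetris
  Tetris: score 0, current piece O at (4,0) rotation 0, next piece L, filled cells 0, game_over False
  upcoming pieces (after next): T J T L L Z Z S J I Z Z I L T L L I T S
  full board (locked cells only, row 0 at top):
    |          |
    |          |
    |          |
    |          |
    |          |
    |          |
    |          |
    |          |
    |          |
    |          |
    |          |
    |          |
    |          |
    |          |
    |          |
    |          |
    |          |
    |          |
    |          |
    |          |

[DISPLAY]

       ┃ HexEditor                 ┃      
━━━━━━━━━━━━━━━━━━━━━━━━━━━┓───────┨      
                           ┃1 f1 f1┃      
───────────────────────────┨0 75 0d┃      
 │Next:                    ┃c 25 59┃      
 │  ▒                      ┃d 9d a2┃      
 │▒▒▒                      ┃a 7a 97┃      
 │                         ┃       ┃      
 │                         ┃       ┃      
 │                         ┃━━━━━━━┛      
 │Score:                   ┃              
 │0                        ┃              
 │                         ┃              
 │                         ┃              
 │                         ┃              
 │                         ┃              
 │                         ┃              
━━━━━━━━━━━━━━━━━━━━━━━━━━━┛              


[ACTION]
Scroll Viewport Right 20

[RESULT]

      ┃ HexEditor                 ┃       
━━━━━━━━━━━━━━━━━━━━━━━━━━┓───────┨       
                          ┃1 f1 f1┃       
──────────────────────────┨0 75 0d┃       
│Next:                    ┃c 25 59┃       
│  ▒                      ┃d 9d a2┃       
│▒▒▒                      ┃a 7a 97┃       
│                         ┃       ┃       
│                         ┃       ┃       
│                         ┃━━━━━━━┛       
│Score:                   ┃               
│0                        ┃               
│                         ┃               
│                         ┃               
│                         ┃               
│                         ┃               
│                         ┃               
━━━━━━━━━━━━━━━━━━━━━━━━━━┛               


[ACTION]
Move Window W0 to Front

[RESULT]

      ┃ HexEditor                 ┃       
━━━━━━┠───────────────────────────┨       
      ┃00000000  AD 56 46 f1 f1 f1┃       
──────┃00000010  1e fb 3e 70 75 0d┃       
│Next:┃00000020  ec ec ec ec 25 59┃       
│  ▒  ┃00000030  cd 9d 9d 9d 9d a2┃       
│▒▒▒  ┃00000040  29 f2 8c 0a 7a 97┃       
│     ┃                           ┃       
│     ┃                           ┃       
│     ┗━━━━━━━━━━━━━━━━━━━━━━━━━━━┛       
│Score:                   ┃               
│0                        ┃               
│                         ┃               
│                         ┃               
│                         ┃               
│                         ┃               
│                         ┃               
━━━━━━━━━━━━━━━━━━━━━━━━━━┛               


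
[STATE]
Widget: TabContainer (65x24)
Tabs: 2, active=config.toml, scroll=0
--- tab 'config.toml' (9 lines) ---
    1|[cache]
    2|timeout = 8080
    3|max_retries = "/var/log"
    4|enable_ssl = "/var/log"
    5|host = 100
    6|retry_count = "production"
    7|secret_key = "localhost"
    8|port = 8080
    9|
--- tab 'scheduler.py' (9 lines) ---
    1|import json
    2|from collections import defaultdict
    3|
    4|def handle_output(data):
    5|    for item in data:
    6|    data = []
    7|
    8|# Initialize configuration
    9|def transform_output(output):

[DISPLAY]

[config.toml]│ scheduler.py                                      
─────────────────────────────────────────────────────────────────
[cache]                                                          
timeout = 8080                                                   
max_retries = "/var/log"                                         
enable_ssl = "/var/log"                                          
host = 100                                                       
retry_count = "production"                                       
secret_key = "localhost"                                         
port = 8080                                                      
                                                                 
                                                                 
                                                                 
                                                                 
                                                                 
                                                                 
                                                                 
                                                                 
                                                                 
                                                                 
                                                                 
                                                                 
                                                                 
                                                                 


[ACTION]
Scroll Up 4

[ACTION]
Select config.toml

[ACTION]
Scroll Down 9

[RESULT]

[config.toml]│ scheduler.py                                      
─────────────────────────────────────────────────────────────────
                                                                 
                                                                 
                                                                 
                                                                 
                                                                 
                                                                 
                                                                 
                                                                 
                                                                 
                                                                 
                                                                 
                                                                 
                                                                 
                                                                 
                                                                 
                                                                 
                                                                 
                                                                 
                                                                 
                                                                 
                                                                 
                                                                 


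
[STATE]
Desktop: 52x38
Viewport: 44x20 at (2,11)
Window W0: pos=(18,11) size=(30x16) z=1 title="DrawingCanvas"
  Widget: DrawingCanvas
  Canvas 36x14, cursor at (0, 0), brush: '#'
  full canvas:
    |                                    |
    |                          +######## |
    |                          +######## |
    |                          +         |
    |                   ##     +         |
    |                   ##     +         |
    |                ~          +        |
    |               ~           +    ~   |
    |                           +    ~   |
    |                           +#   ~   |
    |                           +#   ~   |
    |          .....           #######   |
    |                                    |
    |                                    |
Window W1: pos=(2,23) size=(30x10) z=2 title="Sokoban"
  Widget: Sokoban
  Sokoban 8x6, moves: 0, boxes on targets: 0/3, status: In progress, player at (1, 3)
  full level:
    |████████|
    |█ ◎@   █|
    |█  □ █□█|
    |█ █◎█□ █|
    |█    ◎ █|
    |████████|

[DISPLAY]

                ┏━━━━━━━━━━━━━━━━━━━━━━━━━━━
                ┃ DrawingCanvas             
                ┠───────────────────────────
                ┃+                          
                ┃                          +
                ┃                          +
                ┃                          +
                ┃                   ##     +
                ┃                   ##     +
                ┃                ~          
                ┃               ~           
                ┃                           
┏━━━━━━━━━━━━━━━━━━━━━━━━━━━━┓              
┃ Sokoban                    ┃              
┠────────────────────────────┨..           #
┃████████                    ┃━━━━━━━━━━━━━━
┃█ ◎@   █                    ┃              
┃█  □ █□█                    ┃              
┃█ █◎█□ █                    ┃              
┃█    ◎ █                    ┃              


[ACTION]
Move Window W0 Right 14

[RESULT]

                    ┏━━━━━━━━━━━━━━━━━━━━━━━
                    ┃ DrawingCanvas         
                    ┠───────────────────────
                    ┃+                      
                    ┃                       
                    ┃                       
                    ┃                       
                    ┃                   ##  
                    ┃                   ##  
                    ┃                ~      
                    ┃               ~       
                    ┃                       
┏━━━━━━━━━━━━━━━━━━━━━━━━━━━━┓              
┃ Sokoban                    ┃              
┠────────────────────────────┨ .....        
┃████████                    ┃━━━━━━━━━━━━━━
┃█ ◎@   █                    ┃              
┃█  □ █□█                    ┃              
┃█ █◎█□ █                    ┃              
┃█    ◎ █                    ┃              


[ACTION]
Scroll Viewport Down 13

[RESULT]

                    ┃                   ##  
                    ┃                   ##  
                    ┃                ~      
                    ┃               ~       
                    ┃                       
┏━━━━━━━━━━━━━━━━━━━━━━━━━━━━┓              
┃ Sokoban                    ┃              
┠────────────────────────────┨ .....        
┃████████                    ┃━━━━━━━━━━━━━━
┃█ ◎@   █                    ┃              
┃█  □ █□█                    ┃              
┃█ █◎█□ █                    ┃              
┃█    ◎ █                    ┃              
┃████████                    ┃              
┗━━━━━━━━━━━━━━━━━━━━━━━━━━━━┛              
                                            
                                            
                                            
                                            
                                            


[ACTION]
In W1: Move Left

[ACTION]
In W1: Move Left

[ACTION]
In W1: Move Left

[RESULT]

                    ┃                   ##  
                    ┃                   ##  
                    ┃                ~      
                    ┃               ~       
                    ┃                       
┏━━━━━━━━━━━━━━━━━━━━━━━━━━━━┓              
┃ Sokoban                    ┃              
┠────────────────────────────┨ .....        
┃████████                    ┃━━━━━━━━━━━━━━
┃█@◎    █                    ┃              
┃█  □ █□█                    ┃              
┃█ █◎█□ █                    ┃              
┃█    ◎ █                    ┃              
┃████████                    ┃              
┗━━━━━━━━━━━━━━━━━━━━━━━━━━━━┛              
                                            
                                            
                                            
                                            
                                            


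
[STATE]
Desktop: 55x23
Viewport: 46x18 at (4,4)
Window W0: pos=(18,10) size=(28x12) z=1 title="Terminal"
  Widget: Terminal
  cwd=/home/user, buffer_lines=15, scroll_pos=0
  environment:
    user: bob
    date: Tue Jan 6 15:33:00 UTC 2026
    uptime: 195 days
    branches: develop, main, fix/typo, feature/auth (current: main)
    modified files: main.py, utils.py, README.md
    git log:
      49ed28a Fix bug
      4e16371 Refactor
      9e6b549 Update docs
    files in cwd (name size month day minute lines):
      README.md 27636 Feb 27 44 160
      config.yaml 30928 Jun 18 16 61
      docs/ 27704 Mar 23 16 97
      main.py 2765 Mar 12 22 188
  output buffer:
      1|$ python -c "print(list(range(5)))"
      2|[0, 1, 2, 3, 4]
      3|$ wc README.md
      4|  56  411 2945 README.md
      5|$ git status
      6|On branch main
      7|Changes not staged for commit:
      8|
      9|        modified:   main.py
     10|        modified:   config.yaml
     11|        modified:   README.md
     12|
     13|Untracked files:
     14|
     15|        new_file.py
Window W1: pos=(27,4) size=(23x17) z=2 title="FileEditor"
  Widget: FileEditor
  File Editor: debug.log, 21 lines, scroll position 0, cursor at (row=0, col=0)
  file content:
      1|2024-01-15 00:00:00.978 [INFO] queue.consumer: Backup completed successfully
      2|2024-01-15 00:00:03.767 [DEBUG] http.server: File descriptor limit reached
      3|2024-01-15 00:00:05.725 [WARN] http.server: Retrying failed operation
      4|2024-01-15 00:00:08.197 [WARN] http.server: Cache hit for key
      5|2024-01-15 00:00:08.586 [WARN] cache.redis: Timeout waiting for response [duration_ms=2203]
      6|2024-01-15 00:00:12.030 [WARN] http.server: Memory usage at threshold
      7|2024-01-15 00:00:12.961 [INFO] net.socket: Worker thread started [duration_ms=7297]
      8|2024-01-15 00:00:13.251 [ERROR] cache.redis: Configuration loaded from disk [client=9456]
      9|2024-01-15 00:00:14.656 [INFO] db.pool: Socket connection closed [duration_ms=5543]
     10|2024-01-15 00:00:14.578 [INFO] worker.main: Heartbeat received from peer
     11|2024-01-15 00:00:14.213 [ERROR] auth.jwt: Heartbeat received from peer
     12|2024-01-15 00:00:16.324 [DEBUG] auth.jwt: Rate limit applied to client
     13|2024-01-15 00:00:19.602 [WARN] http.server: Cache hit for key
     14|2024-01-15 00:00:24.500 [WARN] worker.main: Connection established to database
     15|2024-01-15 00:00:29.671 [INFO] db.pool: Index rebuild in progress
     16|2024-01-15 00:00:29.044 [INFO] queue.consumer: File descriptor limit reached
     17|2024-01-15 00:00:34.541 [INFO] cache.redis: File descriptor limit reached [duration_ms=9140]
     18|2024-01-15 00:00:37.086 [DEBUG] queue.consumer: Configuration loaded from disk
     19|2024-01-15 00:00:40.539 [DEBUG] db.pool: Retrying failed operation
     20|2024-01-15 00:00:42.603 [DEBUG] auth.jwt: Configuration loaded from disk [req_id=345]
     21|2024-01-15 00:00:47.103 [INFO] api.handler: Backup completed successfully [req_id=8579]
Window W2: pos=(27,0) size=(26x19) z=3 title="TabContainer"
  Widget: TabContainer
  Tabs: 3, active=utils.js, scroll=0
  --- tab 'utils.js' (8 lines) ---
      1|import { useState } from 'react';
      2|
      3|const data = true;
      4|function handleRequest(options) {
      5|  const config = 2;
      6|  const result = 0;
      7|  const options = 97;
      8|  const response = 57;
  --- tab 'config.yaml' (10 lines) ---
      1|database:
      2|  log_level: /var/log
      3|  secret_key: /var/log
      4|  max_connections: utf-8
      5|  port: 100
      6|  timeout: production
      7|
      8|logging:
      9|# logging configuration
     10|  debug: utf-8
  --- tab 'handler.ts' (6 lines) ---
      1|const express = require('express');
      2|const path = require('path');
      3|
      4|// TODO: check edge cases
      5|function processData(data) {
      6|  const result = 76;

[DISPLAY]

                       ┃──────────────────────
                       ┃import { useState } fr
                       ┃                      
                       ┃const data = true;    
                       ┃function handleRequest
                       ┃  const config = 2;   
              ┏━━━━━━━━┃  const result = 0;   
              ┃ Termina┃  const options = 97; 
              ┠────────┃  const response = 57;
              ┃$ python┃                      
              ┃[0, 1, 2┃                      
              ┃$ wc REA┃                      
              ┃  56  41┃                      
              ┃$ git st┃                      
              ┃On branc┗━━━━━━━━━━━━━━━━━━━━━━
              ┃Changes ┃2024-01-15 00:00:19.▼┃
              ┃        ┗━━━━━━━━━━━━━━━━━━━━━┛
              ┗━━━━━━━━━━━━━━━━━━━━━━━━━━┛    


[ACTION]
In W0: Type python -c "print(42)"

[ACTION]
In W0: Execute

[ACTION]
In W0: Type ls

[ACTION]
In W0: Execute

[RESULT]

                       ┃──────────────────────
                       ┃import { useState } fr
                       ┃                      
                       ┃const data = true;    
                       ┃function handleRequest
                       ┃  const config = 2;   
              ┏━━━━━━━━┃  const result = 0;   
              ┃ Termina┃  const options = 97; 
              ┠────────┃  const response = 57;
              ┃Untracke┃                      
              ┃        ┃                      
              ┃        ┃                      
              ┃$ python┃                      
              ┃42      ┃                      
              ┃$ ls    ┗━━━━━━━━━━━━━━━━━━━━━━
              ┃README.m┃2024-01-15 00:00:19.▼┃
              ┃$ █     ┗━━━━━━━━━━━━━━━━━━━━━┛
              ┗━━━━━━━━━━━━━━━━━━━━━━━━━━┛    


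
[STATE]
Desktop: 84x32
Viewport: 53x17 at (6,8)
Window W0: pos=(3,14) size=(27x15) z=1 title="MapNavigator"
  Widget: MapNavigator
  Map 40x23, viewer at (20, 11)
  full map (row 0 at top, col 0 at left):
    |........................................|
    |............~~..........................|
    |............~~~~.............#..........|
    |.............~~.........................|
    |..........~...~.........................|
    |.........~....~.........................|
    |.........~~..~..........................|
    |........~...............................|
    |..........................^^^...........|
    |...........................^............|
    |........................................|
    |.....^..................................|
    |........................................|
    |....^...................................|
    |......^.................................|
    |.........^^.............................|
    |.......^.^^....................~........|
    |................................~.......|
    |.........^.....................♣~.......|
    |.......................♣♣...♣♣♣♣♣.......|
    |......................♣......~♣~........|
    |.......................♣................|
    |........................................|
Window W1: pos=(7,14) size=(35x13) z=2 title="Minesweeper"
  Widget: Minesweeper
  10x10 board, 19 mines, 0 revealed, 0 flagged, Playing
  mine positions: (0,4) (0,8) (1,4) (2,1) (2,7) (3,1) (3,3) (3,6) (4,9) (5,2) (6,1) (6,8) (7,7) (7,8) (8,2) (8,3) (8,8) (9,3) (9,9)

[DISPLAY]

                                                     
                                                     
                                                     
                                                     
                                                     
                                                     
━┏━━━━━━━━━━━━━━━━━━━━━━━━━━━━━━━━━┓                 
a┃ Minesweeper                     ┃                 
─┠─────────────────────────────────┨                 
~┃■■■■■■■■■■                       ┃                 
.┃■■■■■■■■■■                       ┃                 
.┃■■■■■■■■■■                       ┃                 
.┃■■■■■■■■■■                       ┃                 
.┃■■■■■■■■■■                       ┃                 
.┃■■■■■■■■■■                       ┃                 
.┃■■■■■■■■■■                       ┃                 
.┃■■■■■■■■■■                       ┃                 


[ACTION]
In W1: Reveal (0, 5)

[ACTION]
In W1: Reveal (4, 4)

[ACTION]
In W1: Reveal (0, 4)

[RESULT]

                                                     
                                                     
                                                     
                                                     
                                                     
                                                     
━┏━━━━━━━━━━━━━━━━━━━━━━━━━━━━━━━━━┓                 
a┃ Minesweeper                     ┃                 
─┠─────────────────────────────────┨                 
~┃■■■■✹2■■✹■                       ┃                 
.┃■■■■✹■■■■■                       ┃                 
.┃■✹■■■■■✹■■                       ┃                 
.┃■✹■✹■■✹■■■                       ┃                 
.┃■■■■1■■■■✹                       ┃                 
.┃■■✹■■■■■■■                       ┃                 
.┃■✹■■■■■■✹■                       ┃                 
.┃■■■■■■■✹✹■                       ┃                 


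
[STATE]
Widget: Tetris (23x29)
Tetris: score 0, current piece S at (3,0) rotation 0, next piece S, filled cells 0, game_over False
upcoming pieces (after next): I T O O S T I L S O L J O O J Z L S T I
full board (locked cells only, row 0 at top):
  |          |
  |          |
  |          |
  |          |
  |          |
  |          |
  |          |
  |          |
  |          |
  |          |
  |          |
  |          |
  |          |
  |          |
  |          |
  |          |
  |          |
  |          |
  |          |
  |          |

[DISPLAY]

    ░░    │Next:       
   ░░     │ ░░         
          │░░          
          │            
          │            
          │            
          │Score:      
          │0           
          │            
          │            
          │            
          │            
          │            
          │            
          │            
          │            
          │            
          │            
          │            
          │            
          │            
          │            
          │            
          │            
          │            
          │            
          │            
          │            
          │            


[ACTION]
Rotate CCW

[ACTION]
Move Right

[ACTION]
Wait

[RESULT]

          │Next:       
    ░     │ ░░         
    ░░    │░░          
     ░    │            
          │            
          │            
          │Score:      
          │0           
          │            
          │            
          │            
          │            
          │            
          │            
          │            
          │            
          │            
          │            
          │            
          │            
          │            
          │            
          │            
          │            
          │            
          │            
          │            
          │            
          │            


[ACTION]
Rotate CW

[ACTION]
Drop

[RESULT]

          │Next:       
          │ ░░         
     ░░   │░░          
    ░░    │            
          │            
          │            
          │Score:      
          │0           
          │            
          │            
          │            
          │            
          │            
          │            
          │            
          │            
          │            
          │            
          │            
          │            
          │            
          │            
          │            
          │            
          │            
          │            
          │            
          │            
          │            


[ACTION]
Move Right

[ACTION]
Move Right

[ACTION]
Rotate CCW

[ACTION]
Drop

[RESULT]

          │Next:       
          │ ░░         
          │░░          
      ░   │            
      ░░  │            
       ░  │            
          │Score:      
          │0           
          │            
          │            
          │            
          │            
          │            
          │            
          │            
          │            
          │            
          │            
          │            
          │            
          │            
          │            
          │            
          │            
          │            
          │            
          │            
          │            
          │            


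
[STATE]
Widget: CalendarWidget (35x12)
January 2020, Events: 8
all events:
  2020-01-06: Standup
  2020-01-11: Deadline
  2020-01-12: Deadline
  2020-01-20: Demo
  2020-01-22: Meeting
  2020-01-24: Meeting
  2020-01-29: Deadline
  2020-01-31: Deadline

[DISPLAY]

            January 2020           
Mo Tu We Th Fr Sa Su               
       1  2  3  4  5               
 6*  7  8  9 10 11* 12*            
13 14 15 16 17 18 19               
20* 21 22* 23 24* 25 26            
27 28 29* 30 31*                   
                                   
                                   
                                   
                                   
                                   


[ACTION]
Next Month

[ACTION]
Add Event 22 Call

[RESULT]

           February 2020           
Mo Tu We Th Fr Sa Su               
                1  2               
 3  4  5  6  7  8  9               
10 11 12 13 14 15 16               
17 18 19 20 21 22* 23              
24 25 26 27 28 29                  
                                   
                                   
                                   
                                   
                                   


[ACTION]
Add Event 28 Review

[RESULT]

           February 2020           
Mo Tu We Th Fr Sa Su               
                1  2               
 3  4  5  6  7  8  9               
10 11 12 13 14 15 16               
17 18 19 20 21 22* 23              
24 25 26 27 28* 29                 
                                   
                                   
                                   
                                   
                                   


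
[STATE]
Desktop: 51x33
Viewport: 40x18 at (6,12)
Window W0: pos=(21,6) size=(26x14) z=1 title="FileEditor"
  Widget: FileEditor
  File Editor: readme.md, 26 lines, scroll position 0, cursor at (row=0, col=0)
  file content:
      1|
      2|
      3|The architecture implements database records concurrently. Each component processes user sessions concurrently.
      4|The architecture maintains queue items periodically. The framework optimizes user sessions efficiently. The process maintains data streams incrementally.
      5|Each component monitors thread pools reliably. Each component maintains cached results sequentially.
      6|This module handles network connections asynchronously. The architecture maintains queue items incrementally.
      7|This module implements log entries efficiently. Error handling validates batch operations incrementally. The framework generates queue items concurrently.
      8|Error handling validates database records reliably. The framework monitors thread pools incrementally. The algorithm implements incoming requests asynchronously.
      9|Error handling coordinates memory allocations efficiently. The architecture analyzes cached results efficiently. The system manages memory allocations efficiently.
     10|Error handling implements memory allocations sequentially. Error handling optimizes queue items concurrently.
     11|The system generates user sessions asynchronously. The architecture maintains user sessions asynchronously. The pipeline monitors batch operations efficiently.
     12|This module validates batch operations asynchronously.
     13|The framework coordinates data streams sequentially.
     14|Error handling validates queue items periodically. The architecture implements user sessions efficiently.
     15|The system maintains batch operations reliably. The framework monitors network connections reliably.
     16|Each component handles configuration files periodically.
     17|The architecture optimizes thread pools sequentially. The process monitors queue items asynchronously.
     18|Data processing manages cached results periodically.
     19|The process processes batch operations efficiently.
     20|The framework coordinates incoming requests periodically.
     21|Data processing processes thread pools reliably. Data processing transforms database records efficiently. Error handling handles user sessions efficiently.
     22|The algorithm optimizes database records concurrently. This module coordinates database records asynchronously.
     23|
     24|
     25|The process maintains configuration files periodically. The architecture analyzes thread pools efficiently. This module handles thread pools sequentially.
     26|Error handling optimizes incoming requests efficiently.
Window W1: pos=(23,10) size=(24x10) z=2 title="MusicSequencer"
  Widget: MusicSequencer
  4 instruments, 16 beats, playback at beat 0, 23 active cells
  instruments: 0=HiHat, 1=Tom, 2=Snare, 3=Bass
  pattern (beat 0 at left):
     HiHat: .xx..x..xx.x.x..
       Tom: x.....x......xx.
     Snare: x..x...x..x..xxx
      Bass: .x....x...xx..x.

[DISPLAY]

               ┃T┠──────────────────────
               ┃E┃      ▼123456789012345
               ┃T┃ HiHat·██··█··██·█·█··
               ┃T┃   Tom█·····█······██·
               ┃E┃ Snare█··█···█··█··███
               ┃E┃  Bass·█····█···██··█·
               ┃E┃                      
               ┗━┗━━━━━━━━━━━━━━━━━━━━━━
                                        
                                        
                                        
                                        
                                        
                                        
                                        
                                        
                                        
                                        


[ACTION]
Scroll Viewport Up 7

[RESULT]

                                        
               ┏━━━━━━━━━━━━━━━━━━━━━━━━
               ┃ FileEditor             
               ┠────────────────────────
               ┃█                      ▲
               ┃ ┏━━━━━━━━━━━━━━━━━━━━━━
               ┃T┃ MusicSequencer       
               ┃T┠──────────────────────
               ┃E┃      ▼123456789012345
               ┃T┃ HiHat·██··█··██·█·█··
               ┃T┃   Tom█·····█······██·
               ┃E┃ Snare█··█···█··█··███
               ┃E┃  Bass·█····█···██··█·
               ┃E┃                      
               ┗━┗━━━━━━━━━━━━━━━━━━━━━━
                                        
                                        
                                        


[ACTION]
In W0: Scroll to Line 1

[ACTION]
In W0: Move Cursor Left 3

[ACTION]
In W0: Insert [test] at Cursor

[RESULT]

                                        
               ┏━━━━━━━━━━━━━━━━━━━━━━━━
               ┃ FileEditor             
               ┠────────────────────────
               ┃test█                  ▲
               ┃ ┏━━━━━━━━━━━━━━━━━━━━━━
               ┃T┃ MusicSequencer       
               ┃T┠──────────────────────
               ┃E┃      ▼123456789012345
               ┃T┃ HiHat·██··█··██·█·█··
               ┃T┃   Tom█·····█······██·
               ┃E┃ Snare█··█···█··█··███
               ┃E┃  Bass·█····█···██··█·
               ┃E┃                      
               ┗━┗━━━━━━━━━━━━━━━━━━━━━━
                                        
                                        
                                        
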